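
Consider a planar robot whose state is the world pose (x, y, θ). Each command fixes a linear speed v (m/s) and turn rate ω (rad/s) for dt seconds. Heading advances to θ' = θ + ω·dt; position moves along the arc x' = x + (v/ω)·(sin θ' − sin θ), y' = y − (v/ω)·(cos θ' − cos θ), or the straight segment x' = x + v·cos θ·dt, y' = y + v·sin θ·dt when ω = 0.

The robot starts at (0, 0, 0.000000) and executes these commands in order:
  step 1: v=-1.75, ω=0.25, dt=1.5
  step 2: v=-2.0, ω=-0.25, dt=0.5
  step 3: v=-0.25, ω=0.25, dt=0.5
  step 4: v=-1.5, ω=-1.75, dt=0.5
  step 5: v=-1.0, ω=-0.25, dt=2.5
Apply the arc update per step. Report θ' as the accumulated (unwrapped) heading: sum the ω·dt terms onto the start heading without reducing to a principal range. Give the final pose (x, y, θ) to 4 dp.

step 1: θ'=0.3750 (R=-7.0000) → pose (-2.5639, -0.4864, 0.3750)
step 2: θ'=0.2500 (R=8.0000) → pose (-3.5149, -0.7937, 0.2500)
step 3: θ'=0.3750 (R=-1.0000) → pose (-3.6337, -0.8321, 0.3750)
step 4: θ'=-0.5000 (R=0.8571) → pose (-4.3586, -0.7867, -0.5000)
step 5: θ'=-1.1250 (R=4.0000) → pose (-6.0500, 0.9989, -1.1250)

(-6.0500, 0.9989, -1.1250)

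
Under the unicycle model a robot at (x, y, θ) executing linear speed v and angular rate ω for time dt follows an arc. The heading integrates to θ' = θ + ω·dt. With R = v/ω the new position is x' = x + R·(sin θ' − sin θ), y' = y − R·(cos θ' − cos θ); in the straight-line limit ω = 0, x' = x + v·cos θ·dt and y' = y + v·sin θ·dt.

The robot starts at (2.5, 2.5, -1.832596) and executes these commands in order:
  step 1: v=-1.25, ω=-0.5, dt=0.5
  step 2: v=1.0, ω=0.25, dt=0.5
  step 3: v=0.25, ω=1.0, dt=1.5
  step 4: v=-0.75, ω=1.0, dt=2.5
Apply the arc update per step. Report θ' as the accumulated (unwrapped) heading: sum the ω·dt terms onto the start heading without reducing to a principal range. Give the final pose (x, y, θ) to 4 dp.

step 1: θ'=-2.0826 (R=2.5000) → pose (2.7352, 3.0773, -2.0826)
step 2: θ'=-1.9576 (R=4.0000) → pose (2.5181, 2.6272, -1.9576)
step 3: θ'=-0.4576 (R=0.2500) → pose (2.6392, 2.3087, -0.4576)
step 4: θ'=2.0424 (R=-0.7500) → pose (1.6397, 1.2951, 2.0424)

(1.6397, 1.2951, 2.0424)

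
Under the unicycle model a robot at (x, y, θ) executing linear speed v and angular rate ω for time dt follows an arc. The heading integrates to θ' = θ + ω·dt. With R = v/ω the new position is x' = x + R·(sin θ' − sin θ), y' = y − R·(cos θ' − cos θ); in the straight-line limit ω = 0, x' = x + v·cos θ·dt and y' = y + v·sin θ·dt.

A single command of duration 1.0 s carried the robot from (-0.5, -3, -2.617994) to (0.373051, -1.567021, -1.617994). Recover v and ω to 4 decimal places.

Δθ = -1.617994 − -2.617994 = 1.000000
ω = Δθ/dt = 1.000000/1.0 = 1.0000
R = −Δy/(cos θ' − cos θ) = -1.7500
v = R·ω = -1.7500·1.0000 = -1.7500

v = -1.7500, ω = 1.0000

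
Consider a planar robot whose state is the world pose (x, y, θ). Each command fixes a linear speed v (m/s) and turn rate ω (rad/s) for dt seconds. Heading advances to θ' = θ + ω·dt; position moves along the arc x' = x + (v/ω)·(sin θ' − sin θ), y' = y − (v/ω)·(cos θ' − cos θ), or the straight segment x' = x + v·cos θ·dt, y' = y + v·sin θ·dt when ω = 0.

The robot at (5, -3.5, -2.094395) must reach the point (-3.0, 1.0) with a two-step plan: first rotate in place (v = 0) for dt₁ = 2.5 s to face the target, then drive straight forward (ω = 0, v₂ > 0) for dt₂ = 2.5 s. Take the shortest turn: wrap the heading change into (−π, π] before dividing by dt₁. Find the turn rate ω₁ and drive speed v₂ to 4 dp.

ω₁ = -0.6238, v₂ = 3.6715

heading to target = atan2(1−-3.5, -3−5) = 2.6292
Δθ = wrap(2.6292 − -2.0944) = -1.5596; ω₁ = Δθ/dt₁ = -0.6238
distance = √((-3−5)² + (1−-3.5)²) = 9.1788; v₂ = distance/dt₂ = 3.6715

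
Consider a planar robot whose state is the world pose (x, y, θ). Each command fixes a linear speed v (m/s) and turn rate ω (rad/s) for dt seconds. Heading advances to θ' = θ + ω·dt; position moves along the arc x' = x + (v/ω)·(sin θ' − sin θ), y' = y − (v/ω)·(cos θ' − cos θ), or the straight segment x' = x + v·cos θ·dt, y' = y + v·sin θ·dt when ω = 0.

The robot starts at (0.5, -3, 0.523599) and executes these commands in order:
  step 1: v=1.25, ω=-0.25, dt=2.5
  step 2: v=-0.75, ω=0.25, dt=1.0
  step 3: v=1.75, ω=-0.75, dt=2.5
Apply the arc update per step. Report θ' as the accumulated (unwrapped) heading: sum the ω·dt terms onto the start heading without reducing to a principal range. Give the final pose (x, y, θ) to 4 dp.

(5.4089, -5.0427, -1.7264)

step 1: θ'=-0.1014 (R=-5.0000) → pose (3.5061, -2.3558, -0.1014)
step 2: θ'=0.1486 (R=-3.0000) → pose (2.7583, -2.3735, 0.1486)
step 3: θ'=-1.7264 (R=-2.3333) → pose (5.4089, -5.0427, -1.7264)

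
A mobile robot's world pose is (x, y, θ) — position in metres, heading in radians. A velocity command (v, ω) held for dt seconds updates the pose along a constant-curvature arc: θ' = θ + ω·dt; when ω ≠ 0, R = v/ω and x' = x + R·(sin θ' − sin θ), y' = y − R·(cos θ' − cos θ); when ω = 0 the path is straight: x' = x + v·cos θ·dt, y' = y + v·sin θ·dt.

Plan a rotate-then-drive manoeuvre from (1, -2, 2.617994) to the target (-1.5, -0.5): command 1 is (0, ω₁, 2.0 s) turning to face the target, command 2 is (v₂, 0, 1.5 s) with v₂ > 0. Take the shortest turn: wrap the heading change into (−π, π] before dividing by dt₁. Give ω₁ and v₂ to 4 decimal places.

heading to target = atan2(-0.5−-2, -1.5−1) = 2.6012
Δθ = wrap(2.6012 − 2.6180) = -0.0168; ω₁ = Δθ/dt₁ = -0.0084
distance = √((-1.5−1)² + (-0.5−-2)²) = 2.9155; v₂ = distance/dt₂ = 1.9437

ω₁ = -0.0084, v₂ = 1.9437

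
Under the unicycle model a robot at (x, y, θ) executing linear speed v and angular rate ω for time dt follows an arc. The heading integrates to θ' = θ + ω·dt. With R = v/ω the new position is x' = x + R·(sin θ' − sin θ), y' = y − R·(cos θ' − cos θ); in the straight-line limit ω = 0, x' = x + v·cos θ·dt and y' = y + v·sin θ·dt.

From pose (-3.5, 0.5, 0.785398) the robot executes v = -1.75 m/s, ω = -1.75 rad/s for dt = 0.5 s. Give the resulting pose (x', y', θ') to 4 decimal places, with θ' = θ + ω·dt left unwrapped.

θ' = 0.7854 + -1.75·0.5 = -0.0896
R = v/ω = -1.75/-1.75 = 1.0000
x' = -3.5 + 1.0000·(sin -0.0896 − sin 0.7854) = -4.2966
y' = 0.5 − 1.0000·(cos -0.0896 − cos 0.7854) = 0.2111

(-4.2966, 0.2111, -0.0896)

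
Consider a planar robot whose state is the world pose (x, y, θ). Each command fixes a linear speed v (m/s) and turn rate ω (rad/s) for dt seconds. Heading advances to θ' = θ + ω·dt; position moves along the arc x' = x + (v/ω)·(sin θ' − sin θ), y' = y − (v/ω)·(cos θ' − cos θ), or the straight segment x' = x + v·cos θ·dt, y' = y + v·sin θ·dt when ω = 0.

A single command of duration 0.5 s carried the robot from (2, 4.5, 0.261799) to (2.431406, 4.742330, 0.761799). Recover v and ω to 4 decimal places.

v = 1.0000, ω = 1.0000

Δθ = 0.761799 − 0.261799 = 0.500000
ω = Δθ/dt = 0.500000/0.5 = 1.0000
R = Δx/(sin θ' − sin θ) = 1.0000
v = R·ω = 1.0000·1.0000 = 1.0000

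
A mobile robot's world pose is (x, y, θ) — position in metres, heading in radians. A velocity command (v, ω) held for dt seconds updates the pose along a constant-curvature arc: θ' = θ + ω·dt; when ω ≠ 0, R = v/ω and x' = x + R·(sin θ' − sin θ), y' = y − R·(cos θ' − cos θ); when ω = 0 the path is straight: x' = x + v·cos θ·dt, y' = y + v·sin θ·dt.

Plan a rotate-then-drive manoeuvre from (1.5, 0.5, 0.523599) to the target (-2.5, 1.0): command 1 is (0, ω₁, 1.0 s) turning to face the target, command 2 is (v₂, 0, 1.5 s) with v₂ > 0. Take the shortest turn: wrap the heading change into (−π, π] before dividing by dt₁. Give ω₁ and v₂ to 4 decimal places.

heading to target = atan2(1−0.5, -2.5−1.5) = 3.0172
Δθ = wrap(3.0172 − 0.5236) = 2.4936; ω₁ = Δθ/dt₁ = 2.4936
distance = √((-2.5−1.5)² + (1−0.5)²) = 4.0311; v₂ = distance/dt₂ = 2.6874

ω₁ = 2.4936, v₂ = 2.6874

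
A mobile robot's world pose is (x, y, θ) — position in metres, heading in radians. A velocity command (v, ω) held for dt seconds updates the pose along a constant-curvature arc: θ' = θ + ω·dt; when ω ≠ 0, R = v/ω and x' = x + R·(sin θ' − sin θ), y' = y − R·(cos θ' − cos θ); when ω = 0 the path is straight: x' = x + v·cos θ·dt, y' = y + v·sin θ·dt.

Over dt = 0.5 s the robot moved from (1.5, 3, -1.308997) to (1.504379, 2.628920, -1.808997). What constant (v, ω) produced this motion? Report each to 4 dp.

Δθ = -1.808997 − -1.308997 = -0.500000
ω = Δθ/dt = -0.500000/0.5 = -1.0000
R = −Δy/(cos θ' − cos θ) = -0.7500
v = R·ω = -0.7500·-1.0000 = 0.7500

v = 0.7500, ω = -1.0000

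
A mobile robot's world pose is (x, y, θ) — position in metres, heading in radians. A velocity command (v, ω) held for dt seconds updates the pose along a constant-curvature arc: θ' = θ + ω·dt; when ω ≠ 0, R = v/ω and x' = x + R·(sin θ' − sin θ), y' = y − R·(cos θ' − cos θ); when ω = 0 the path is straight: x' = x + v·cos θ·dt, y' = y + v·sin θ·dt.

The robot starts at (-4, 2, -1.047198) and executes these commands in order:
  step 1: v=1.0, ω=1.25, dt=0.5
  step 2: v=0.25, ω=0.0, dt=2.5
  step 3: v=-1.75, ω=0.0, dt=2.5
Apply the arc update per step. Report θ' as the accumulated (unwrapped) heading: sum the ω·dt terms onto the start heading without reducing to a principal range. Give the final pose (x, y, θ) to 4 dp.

(-7.0557, 3.2069, -0.4222)

step 1: θ'=-0.4222 (R=0.8000) → pose (-3.6350, 1.6702, -0.4222)
step 2: θ'=-0.4222 (straight) → pose (-3.0649, 1.4141, -0.4222)
step 3: θ'=-0.4222 (straight) → pose (-7.0557, 3.2069, -0.4222)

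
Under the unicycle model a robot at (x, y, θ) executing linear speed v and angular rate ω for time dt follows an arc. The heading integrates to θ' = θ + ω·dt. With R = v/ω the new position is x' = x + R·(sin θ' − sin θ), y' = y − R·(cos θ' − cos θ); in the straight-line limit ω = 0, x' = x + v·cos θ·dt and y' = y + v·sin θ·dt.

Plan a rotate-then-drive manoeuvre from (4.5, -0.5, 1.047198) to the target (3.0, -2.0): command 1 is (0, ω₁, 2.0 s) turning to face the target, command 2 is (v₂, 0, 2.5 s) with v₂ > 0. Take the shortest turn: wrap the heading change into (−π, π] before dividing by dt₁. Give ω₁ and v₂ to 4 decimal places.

ω₁ = 1.4399, v₂ = 0.8485

heading to target = atan2(-2−-0.5, 3−4.5) = -2.3562
Δθ = wrap(-2.3562 − 1.0472) = 2.8798; ω₁ = Δθ/dt₁ = 1.4399
distance = √((3−4.5)² + (-2−-0.5)²) = 2.1213; v₂ = distance/dt₂ = 0.8485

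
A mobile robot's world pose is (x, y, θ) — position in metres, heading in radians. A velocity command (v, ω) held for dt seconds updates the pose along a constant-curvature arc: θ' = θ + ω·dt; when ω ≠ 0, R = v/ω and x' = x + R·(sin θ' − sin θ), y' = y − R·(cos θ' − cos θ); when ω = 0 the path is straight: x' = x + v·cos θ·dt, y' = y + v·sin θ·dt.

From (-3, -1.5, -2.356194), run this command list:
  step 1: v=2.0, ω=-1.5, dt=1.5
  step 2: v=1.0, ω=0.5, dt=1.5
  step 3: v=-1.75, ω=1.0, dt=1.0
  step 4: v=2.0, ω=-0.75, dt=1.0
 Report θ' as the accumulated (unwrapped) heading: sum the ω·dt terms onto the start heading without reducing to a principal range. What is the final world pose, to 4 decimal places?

step 1: θ'=-4.6062 (R=-1.3333) → pose (-5.2686, -0.6985, -4.6062)
step 2: θ'=-3.8562 (R=2.0000) → pose (-5.9467, 0.6002, -3.8562)
step 3: θ'=-2.8562 (R=-1.7500) → pose (-4.3072, 0.2429, -2.8562)
step 4: θ'=-3.6062 (R=-2.6667) → pose (-6.2529, 0.4177, -3.6062)

(-6.2529, 0.4177, -3.6062)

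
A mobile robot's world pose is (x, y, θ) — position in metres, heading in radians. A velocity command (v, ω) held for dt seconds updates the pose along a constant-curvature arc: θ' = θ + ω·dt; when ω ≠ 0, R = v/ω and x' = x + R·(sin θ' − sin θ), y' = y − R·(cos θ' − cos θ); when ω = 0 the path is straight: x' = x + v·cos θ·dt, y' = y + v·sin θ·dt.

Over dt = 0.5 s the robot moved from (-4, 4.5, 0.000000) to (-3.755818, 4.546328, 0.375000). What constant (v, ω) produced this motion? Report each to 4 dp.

v = 0.5000, ω = 0.7500

Δθ = 0.375000 − 0.000000 = 0.375000
ω = Δθ/dt = 0.375000/0.5 = 0.7500
R = Δx/(sin θ' − sin θ) = 0.6667
v = R·ω = 0.6667·0.7500 = 0.5000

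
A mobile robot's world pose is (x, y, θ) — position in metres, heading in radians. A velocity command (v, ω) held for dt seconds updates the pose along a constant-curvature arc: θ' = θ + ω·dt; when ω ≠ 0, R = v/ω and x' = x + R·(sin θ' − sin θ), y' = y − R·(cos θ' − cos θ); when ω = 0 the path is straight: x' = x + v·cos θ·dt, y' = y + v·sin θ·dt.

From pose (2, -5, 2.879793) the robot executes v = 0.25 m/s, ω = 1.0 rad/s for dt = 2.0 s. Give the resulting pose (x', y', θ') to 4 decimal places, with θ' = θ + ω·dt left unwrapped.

θ' = 2.8798 + 1.0·2.0 = 4.8798
R = v/ω = 0.25/1.0 = 0.2500
x' = 2 + 0.2500·(sin 4.8798 − sin 2.8798) = 1.6888
y' = -5 − 0.2500·(cos 4.8798 − cos 2.8798) = -5.2831

(1.6888, -5.2831, 4.8798)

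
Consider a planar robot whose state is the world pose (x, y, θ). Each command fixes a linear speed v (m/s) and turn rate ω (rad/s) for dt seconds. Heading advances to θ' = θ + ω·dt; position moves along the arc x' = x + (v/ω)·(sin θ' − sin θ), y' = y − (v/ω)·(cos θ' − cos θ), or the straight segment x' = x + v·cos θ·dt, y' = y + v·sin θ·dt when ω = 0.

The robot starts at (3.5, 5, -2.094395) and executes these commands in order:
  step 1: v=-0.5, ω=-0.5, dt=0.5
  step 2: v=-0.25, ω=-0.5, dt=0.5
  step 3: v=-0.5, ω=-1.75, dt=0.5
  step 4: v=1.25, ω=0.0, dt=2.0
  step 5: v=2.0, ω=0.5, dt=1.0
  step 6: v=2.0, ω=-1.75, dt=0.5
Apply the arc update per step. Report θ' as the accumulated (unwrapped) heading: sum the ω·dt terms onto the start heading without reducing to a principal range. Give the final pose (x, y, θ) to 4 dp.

(-1.2858, 6.5155, -3.8444)

step 1: θ'=-2.3444 (R=1.0000) → pose (3.6506, 5.1987, -2.3444)
step 2: θ'=-2.5944 (R=0.5000) → pose (3.7482, 5.2764, -2.5944)
step 3: θ'=-3.4694 (R=0.2857) → pose (3.9888, 5.3029, -3.4694)
step 4: θ'=-3.4694 (straight) → pose (1.6219, 6.1078, -3.4694)
step 5: θ'=-2.9694 (R=4.0000) → pose (-0.3513, 6.2616, -2.9694)
step 6: θ'=-3.8444 (R=-1.1429) → pose (-1.2858, 6.5155, -3.8444)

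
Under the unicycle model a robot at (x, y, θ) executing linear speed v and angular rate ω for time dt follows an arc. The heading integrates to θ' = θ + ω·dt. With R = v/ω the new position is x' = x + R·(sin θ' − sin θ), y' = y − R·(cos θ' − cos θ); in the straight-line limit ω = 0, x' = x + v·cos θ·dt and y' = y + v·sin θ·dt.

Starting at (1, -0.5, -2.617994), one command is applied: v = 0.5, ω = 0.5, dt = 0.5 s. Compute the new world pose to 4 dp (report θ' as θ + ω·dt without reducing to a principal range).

θ' = -2.6180 + 0.5·0.5 = -2.3680
R = v/ω = 0.5/0.5 = 1.0000
x' = 1 + 1.0000·(sin -2.3680 − sin -2.6180) = 0.8013
y' = -0.5 − 1.0000·(cos -2.3680 − cos -2.6180) = -0.6506

(0.8013, -0.6506, -2.3680)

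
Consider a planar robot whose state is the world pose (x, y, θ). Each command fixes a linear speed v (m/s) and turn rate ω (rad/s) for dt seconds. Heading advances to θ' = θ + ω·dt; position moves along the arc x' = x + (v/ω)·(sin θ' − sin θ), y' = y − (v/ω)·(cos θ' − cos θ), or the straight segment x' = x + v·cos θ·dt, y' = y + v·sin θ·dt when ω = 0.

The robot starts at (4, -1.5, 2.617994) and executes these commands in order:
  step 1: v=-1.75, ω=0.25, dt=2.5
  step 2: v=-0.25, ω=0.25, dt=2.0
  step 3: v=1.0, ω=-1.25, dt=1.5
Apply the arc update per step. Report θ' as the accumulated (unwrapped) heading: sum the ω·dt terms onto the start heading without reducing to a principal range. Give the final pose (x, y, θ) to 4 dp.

step 1: θ'=3.2430 (R=-7.0000) → pose (8.2086, -2.4019, 3.2430)
step 2: θ'=3.7430 (R=-1.0000) → pose (8.6732, -2.2315, 3.7430)
step 3: θ'=1.8680 (R=-0.8000) → pose (7.4556, -1.8062, 1.8680)

(7.4556, -1.8062, 1.8680)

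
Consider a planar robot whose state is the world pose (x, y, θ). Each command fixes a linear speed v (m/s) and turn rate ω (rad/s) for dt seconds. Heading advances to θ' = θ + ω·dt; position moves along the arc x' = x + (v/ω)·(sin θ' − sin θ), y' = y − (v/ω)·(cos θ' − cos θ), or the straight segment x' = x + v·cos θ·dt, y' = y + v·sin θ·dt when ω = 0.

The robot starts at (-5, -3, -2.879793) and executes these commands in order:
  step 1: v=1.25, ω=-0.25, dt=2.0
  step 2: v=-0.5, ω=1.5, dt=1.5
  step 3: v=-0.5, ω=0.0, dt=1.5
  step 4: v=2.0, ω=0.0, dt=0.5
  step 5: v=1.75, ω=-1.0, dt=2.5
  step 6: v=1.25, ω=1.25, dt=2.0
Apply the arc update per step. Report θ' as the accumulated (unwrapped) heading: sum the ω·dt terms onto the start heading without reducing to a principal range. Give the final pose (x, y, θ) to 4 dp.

(-10.7638, -6.3916, -1.1298)

step 1: θ'=-3.3798 (R=-5.0000) → pose (-7.4739, -3.0292, -3.3798)
step 2: θ'=-1.1298 (R=-0.3333) → pose (-7.0938, -2.5630, -1.1298)
step 3: θ'=-1.1298 (straight) → pose (-7.4139, -1.8847, -1.1298)
step 4: θ'=-1.1298 (straight) → pose (-6.9871, -2.7891, -1.1298)
step 5: θ'=-3.6298 (R=-1.7500) → pose (-9.3904, -5.0816, -3.6298)
step 6: θ'=-1.1298 (R=1.0000) → pose (-10.7638, -6.3916, -1.1298)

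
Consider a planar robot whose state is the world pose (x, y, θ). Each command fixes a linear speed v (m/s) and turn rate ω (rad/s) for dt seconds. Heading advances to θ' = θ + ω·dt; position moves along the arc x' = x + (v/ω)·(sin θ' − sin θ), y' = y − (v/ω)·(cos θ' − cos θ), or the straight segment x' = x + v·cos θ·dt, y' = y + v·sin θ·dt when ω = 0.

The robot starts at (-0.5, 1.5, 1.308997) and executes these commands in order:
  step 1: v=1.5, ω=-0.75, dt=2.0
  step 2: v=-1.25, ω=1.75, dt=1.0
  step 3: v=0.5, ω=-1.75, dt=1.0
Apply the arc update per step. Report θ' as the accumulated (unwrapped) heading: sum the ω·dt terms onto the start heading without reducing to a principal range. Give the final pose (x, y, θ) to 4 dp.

(1.3016, 2.5303, -0.1910)

step 1: θ'=-0.1910 (R=-2.0000) → pose (1.8115, 2.9460, -0.1910)
step 2: θ'=1.5590 (R=-0.7143) → pose (0.9617, 2.2531, 1.5590)
step 3: θ'=-0.1910 (R=-0.2857) → pose (1.3016, 2.5303, -0.1910)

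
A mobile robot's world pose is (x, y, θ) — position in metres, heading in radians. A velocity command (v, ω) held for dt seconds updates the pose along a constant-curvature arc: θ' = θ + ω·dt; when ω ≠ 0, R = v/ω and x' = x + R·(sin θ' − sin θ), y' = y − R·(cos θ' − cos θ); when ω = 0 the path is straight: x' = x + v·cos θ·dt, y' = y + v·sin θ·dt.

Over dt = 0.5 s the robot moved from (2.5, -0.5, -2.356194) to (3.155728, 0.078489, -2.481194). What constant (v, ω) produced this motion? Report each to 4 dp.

v = -1.7500, ω = -0.2500

Δθ = -2.481194 − -2.356194 = -0.125000
ω = Δθ/dt = -0.125000/0.5 = -0.2500
R = Δx/(sin θ' − sin θ) = 7.0000
v = R·ω = 7.0000·-0.2500 = -1.7500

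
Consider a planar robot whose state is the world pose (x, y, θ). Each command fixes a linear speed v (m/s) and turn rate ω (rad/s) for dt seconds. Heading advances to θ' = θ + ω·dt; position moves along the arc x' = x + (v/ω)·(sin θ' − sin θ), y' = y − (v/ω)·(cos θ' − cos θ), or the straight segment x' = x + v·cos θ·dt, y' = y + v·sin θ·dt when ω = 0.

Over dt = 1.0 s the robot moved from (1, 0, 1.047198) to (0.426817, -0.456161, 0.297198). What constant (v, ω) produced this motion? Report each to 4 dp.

v = -0.7500, ω = -0.7500

Δθ = 0.297198 − 1.047198 = -0.750000
ω = Δθ/dt = -0.750000/1.0 = -0.7500
R = Δx/(sin θ' − sin θ) = 1.0000
v = R·ω = 1.0000·-0.7500 = -0.7500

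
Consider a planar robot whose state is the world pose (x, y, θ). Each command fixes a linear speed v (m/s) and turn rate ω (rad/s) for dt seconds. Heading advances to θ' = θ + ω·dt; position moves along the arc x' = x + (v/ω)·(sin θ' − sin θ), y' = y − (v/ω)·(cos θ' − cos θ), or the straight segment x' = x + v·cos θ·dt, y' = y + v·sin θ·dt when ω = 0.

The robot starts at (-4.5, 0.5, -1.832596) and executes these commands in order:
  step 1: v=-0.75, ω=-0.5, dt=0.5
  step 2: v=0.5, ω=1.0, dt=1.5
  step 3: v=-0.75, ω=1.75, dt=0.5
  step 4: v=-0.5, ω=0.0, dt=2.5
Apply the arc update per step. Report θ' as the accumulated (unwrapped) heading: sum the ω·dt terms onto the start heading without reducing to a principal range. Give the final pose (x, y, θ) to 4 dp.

(-5.7543, -0.1238, 0.2924)

step 1: θ'=-2.0826 (R=1.5000) → pose (-4.3589, 0.8464, -2.0826)
step 2: θ'=-0.5826 (R=0.5000) → pose (-4.1981, 0.1840, -0.5826)
step 3: θ'=0.2924 (R=-0.4286) → pose (-4.5574, 0.2365, 0.2924)
step 4: θ'=0.2924 (straight) → pose (-5.7543, -0.1238, 0.2924)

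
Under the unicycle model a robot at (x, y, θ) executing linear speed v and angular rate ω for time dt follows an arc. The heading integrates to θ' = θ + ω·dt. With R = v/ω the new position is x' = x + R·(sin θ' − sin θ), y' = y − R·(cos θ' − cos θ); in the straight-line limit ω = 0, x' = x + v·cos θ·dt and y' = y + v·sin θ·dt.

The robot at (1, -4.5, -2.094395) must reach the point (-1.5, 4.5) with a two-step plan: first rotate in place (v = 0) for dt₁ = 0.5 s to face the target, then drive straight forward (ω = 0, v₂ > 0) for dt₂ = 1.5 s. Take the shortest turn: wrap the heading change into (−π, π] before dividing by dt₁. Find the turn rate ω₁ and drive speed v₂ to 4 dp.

ω₁ = -4.6941, v₂ = 6.2272

heading to target = atan2(4.5−-4.5, -1.5−1) = 1.8417
Δθ = wrap(1.8417 − -2.0944) = -2.3470; ω₁ = Δθ/dt₁ = -4.6941
distance = √((-1.5−1)² + (4.5−-4.5)²) = 9.3408; v₂ = distance/dt₂ = 6.2272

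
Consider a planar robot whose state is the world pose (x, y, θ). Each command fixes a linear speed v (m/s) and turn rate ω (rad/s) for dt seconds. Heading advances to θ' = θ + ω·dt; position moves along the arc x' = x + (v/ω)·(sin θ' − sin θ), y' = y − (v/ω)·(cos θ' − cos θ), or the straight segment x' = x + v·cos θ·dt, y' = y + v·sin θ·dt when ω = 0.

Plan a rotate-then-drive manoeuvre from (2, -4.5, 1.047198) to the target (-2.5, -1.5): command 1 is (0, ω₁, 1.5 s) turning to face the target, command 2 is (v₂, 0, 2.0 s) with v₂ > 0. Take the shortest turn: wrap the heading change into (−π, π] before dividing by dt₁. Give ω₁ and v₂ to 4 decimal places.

heading to target = atan2(-1.5−-4.5, -2.5−2) = 2.5536
Δθ = wrap(2.5536 − 1.0472) = 1.5064; ω₁ = Δθ/dt₁ = 1.0043
distance = √((-2.5−2)² + (-1.5−-4.5)²) = 5.4083; v₂ = distance/dt₂ = 2.7042

ω₁ = 1.0043, v₂ = 2.7042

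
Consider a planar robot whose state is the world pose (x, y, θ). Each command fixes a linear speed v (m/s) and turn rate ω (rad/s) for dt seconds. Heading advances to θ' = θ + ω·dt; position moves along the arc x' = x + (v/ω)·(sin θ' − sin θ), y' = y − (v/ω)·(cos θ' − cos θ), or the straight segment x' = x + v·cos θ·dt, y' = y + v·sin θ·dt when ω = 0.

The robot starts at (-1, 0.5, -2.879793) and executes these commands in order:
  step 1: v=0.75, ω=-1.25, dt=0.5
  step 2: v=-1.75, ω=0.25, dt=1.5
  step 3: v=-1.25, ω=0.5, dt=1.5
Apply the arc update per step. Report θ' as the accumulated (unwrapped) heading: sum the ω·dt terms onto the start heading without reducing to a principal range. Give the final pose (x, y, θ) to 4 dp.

step 1: θ'=-3.5048 (R=-0.6000) → pose (-1.3685, 0.5187, -3.5048)
step 2: θ'=-3.1298 (R=-7.0000) → pose (1.2010, 0.0625, -3.1298)
step 3: θ'=-2.3798 (R=-2.5000) → pose (2.8971, 0.7534, -2.3798)

(2.8971, 0.7534, -2.3798)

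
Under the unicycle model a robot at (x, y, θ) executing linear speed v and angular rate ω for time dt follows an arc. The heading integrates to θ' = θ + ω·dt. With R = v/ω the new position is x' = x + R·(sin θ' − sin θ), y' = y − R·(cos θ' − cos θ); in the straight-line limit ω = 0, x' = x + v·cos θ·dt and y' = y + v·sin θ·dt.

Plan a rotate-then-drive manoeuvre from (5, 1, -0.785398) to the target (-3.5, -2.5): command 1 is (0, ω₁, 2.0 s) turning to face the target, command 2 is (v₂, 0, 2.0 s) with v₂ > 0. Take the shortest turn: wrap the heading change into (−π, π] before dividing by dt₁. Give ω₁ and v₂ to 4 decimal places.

ω₁ = -0.9828, v₂ = 4.5962

heading to target = atan2(-2.5−1, -3.5−5) = -2.7510
Δθ = wrap(-2.7510 − -0.7854) = -1.9656; ω₁ = Δθ/dt₁ = -0.9828
distance = √((-3.5−5)² + (-2.5−1)²) = 9.1924; v₂ = distance/dt₂ = 4.5962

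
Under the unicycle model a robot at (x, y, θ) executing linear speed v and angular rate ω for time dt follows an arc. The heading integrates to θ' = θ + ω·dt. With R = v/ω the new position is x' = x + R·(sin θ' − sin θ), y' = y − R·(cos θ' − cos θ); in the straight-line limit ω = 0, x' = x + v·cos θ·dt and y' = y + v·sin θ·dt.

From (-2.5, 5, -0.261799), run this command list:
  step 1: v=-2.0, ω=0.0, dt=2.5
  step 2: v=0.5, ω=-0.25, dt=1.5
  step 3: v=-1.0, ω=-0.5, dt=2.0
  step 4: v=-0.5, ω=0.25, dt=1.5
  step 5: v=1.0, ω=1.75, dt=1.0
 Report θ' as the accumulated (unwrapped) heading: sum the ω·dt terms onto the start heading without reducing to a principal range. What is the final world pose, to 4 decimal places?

(-6.7424, 8.1194, 0.4882)

step 1: θ'=-0.2618 (straight) → pose (-7.3296, 6.2941, -0.2618)
step 2: θ'=-0.6368 (R=-2.0000) → pose (-6.6580, 5.9702, -0.6368)
step 3: θ'=-1.6368 (R=2.0000) → pose (-7.4644, 7.7102, -1.6368)
step 4: θ'=-1.2618 (R=-2.0000) → pose (-7.5548, 8.4503, -1.2618)
step 5: θ'=0.4882 (R=0.5714) → pose (-6.7424, 8.1194, 0.4882)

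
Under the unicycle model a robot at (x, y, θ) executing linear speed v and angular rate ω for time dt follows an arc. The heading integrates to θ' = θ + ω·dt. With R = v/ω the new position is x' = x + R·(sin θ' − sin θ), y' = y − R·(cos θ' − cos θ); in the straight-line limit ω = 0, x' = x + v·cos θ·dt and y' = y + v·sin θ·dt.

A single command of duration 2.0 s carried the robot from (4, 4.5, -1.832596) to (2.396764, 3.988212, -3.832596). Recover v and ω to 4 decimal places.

v = 1.0000, ω = -1.0000

Δθ = -3.832596 − -1.832596 = -2.000000
ω = Δθ/dt = -2.000000/2.0 = -1.0000
R = Δx/(sin θ' − sin θ) = -1.0000
v = R·ω = -1.0000·-1.0000 = 1.0000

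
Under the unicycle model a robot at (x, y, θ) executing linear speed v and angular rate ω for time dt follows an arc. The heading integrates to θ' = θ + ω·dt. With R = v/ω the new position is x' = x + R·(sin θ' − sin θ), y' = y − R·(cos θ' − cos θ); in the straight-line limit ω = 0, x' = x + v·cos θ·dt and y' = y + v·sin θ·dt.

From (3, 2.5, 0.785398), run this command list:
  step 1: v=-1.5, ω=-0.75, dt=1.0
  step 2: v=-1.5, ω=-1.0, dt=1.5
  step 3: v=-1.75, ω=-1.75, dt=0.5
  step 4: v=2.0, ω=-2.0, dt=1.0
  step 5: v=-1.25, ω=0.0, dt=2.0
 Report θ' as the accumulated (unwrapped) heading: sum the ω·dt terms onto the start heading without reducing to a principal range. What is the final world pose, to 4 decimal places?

(-0.3520, 2.0596, -4.3396)

step 1: θ'=0.0354 (R=2.0000) → pose (1.6566, 1.9155, 0.0354)
step 2: θ'=-1.4646 (R=1.5000) → pose (0.1119, 3.2555, -1.4646)
step 3: θ'=-2.3396 (R=1.0000) → pose (0.3876, 4.0568, -2.3396)
step 4: θ'=-4.3396 (R=-1.0000) → pose (-1.2625, 4.3879, -4.3396)
step 5: θ'=-4.3396 (straight) → pose (-0.3520, 2.0596, -4.3396)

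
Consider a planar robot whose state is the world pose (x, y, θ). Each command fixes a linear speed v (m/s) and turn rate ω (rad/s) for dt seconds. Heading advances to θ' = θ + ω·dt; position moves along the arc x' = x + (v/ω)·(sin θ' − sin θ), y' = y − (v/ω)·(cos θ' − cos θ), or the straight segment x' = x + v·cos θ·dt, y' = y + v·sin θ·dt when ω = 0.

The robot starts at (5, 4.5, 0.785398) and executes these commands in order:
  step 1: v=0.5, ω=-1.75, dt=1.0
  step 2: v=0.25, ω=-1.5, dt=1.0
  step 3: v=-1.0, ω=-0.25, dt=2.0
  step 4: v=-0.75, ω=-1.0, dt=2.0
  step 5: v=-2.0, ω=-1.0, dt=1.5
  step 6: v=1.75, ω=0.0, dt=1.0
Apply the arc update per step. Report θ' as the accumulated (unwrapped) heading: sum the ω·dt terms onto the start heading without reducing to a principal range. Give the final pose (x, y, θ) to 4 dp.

(7.4878, 2.3463, -6.4646)

step 1: θ'=-0.9646 (R=-0.2857) → pose (5.4368, 4.4608, -0.9646)
step 2: θ'=-2.4646 (R=-0.1667) → pose (5.4043, 4.2359, -2.4646)
step 3: θ'=-2.9646 (R=4.0000) → pose (7.2058, 5.0556, -2.9646)
step 4: θ'=-4.9646 (R=0.7500) → pose (8.0641, 4.1301, -4.9646)
step 5: θ'=-6.4646 (R=2.0000) → pose (5.7666, 2.6620, -6.4646)
step 6: θ'=-6.4646 (straight) → pose (7.4878, 2.3463, -6.4646)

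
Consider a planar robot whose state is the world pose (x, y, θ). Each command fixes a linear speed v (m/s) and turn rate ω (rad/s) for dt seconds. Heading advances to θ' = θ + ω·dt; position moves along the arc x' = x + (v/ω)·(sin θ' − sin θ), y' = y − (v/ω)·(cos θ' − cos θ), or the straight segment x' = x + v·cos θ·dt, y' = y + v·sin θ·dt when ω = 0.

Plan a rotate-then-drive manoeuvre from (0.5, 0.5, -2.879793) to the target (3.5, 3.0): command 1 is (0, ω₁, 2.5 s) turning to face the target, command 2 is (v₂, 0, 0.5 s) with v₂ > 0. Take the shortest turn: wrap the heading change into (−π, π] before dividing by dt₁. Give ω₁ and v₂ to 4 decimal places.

ω₁ = -1.0835, v₂ = 7.8102

heading to target = atan2(3−0.5, 3.5−0.5) = 0.6947
Δθ = wrap(0.6947 − -2.8798) = -2.7087; ω₁ = Δθ/dt₁ = -1.0835
distance = √((3.5−0.5)² + (3−0.5)²) = 3.9051; v₂ = distance/dt₂ = 7.8102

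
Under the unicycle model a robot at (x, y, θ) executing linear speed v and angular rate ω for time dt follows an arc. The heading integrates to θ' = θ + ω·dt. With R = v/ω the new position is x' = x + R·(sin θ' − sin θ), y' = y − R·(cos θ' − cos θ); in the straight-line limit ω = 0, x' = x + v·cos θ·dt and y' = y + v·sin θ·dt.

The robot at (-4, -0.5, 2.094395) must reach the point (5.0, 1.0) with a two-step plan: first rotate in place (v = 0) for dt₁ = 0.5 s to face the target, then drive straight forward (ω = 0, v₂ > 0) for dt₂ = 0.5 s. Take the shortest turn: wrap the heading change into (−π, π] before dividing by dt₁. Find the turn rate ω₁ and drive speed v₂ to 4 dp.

heading to target = atan2(1−-0.5, 5−-4) = 0.1651
Δθ = wrap(0.1651 − 2.0944) = -1.9292; ω₁ = Δθ/dt₁ = -3.8585
distance = √((5−-4)² + (1−-0.5)²) = 9.1241; v₂ = distance/dt₂ = 18.2483

ω₁ = -3.8585, v₂ = 18.2483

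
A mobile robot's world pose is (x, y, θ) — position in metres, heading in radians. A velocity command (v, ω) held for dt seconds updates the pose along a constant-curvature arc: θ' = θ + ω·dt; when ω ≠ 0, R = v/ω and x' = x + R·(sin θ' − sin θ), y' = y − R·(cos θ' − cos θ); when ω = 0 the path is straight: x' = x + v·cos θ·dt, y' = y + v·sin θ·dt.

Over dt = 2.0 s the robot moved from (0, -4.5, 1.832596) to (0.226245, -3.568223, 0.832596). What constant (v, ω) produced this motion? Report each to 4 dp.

v = 0.5000, ω = -0.5000

Δθ = 0.832596 − 1.832596 = -1.000000
ω = Δθ/dt = -1.000000/2.0 = -0.5000
R = −Δy/(cos θ' − cos θ) = -1.0000
v = R·ω = -1.0000·-0.5000 = 0.5000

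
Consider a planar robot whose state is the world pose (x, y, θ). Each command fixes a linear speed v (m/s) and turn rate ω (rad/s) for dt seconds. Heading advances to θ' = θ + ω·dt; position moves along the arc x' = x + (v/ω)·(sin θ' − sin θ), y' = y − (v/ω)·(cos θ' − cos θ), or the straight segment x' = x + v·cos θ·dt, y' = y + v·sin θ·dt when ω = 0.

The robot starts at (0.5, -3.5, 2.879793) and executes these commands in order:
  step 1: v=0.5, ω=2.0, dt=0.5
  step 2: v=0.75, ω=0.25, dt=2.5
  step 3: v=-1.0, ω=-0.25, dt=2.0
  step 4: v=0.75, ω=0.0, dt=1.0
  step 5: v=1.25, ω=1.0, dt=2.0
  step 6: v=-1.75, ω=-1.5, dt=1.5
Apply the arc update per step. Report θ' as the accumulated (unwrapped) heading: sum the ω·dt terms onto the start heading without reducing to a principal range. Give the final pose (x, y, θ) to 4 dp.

(-0.0071, -3.8901, 3.7548)

step 1: θ'=3.8798 (R=0.2500) → pose (0.2671, -3.5566, 3.8798)
step 2: θ'=4.5048 (R=3.0000) → pose (-0.6497, -5.1573, 4.5048)
step 3: θ'=4.0048 (R=4.0000) → pose (0.2248, -3.3817, 4.0048)
step 4: θ'=4.0048 (straight) → pose (-0.2628, -3.9516, 4.0048)
step 5: θ'=6.0048 (R=1.2500) → pose (0.3436, -5.9660, 6.0048)
step 6: θ'=3.7548 (R=1.1667) → pose (-0.0071, -3.8901, 3.7548)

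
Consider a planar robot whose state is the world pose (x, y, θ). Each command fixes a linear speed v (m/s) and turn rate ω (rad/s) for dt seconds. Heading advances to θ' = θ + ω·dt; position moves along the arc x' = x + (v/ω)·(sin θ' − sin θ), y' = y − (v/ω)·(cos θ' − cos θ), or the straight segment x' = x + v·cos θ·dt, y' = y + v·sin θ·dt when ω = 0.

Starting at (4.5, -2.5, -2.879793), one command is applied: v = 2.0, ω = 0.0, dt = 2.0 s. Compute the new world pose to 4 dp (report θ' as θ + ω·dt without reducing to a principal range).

(0.6363, -3.5353, -2.8798)

θ' = -2.8798 + 0.0·2.0 = -2.8798
ω = 0 → straight: x' = 4.5 + 2.0·cos(-2.8798)·2.0 = 0.6363
y' = -2.5 + 2.0·sin(-2.8798)·2.0 = -3.5353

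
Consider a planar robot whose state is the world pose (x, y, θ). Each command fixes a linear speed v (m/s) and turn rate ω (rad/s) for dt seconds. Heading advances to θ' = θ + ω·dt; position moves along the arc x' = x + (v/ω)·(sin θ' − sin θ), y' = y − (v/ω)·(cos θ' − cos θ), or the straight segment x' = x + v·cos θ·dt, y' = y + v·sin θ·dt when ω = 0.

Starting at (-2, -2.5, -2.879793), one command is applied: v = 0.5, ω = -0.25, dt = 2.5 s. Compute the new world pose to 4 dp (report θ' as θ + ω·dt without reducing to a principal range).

(-3.2282, -2.4377, -3.5048)

θ' = -2.8798 + -0.25·2.5 = -3.5048
R = v/ω = 0.5/-0.25 = -2.0000
x' = -2 + -2.0000·(sin -3.5048 − sin -2.8798) = -3.2282
y' = -2.5 − -2.0000·(cos -3.5048 − cos -2.8798) = -2.4377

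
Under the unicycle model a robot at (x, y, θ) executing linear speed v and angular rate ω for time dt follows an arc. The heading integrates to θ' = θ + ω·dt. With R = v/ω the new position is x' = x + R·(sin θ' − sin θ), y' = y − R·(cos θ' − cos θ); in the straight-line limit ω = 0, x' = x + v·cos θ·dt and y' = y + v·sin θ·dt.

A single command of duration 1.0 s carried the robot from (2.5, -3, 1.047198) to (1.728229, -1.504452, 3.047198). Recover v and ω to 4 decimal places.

v = 2.0000, ω = 2.0000

Δθ = 3.047198 − 1.047198 = 2.000000
ω = Δθ/dt = 2.000000/1.0 = 2.0000
R = −Δy/(cos θ' − cos θ) = 1.0000
v = R·ω = 1.0000·2.0000 = 2.0000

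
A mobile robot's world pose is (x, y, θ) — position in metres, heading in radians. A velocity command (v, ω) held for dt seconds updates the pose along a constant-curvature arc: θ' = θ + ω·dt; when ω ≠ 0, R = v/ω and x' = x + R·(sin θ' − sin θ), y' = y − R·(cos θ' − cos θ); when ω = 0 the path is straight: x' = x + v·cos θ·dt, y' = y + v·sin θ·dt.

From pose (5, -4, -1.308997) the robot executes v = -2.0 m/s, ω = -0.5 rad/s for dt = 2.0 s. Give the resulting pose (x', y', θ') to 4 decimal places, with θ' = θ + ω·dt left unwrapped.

θ' = -1.3090 + -0.5·2.0 = -2.3090
R = v/ω = -2.0/-0.5 = 4.0000
x' = 5 + 4.0000·(sin -2.3090 − sin -1.3090) = 5.9050
y' = -4 − 4.0000·(cos -2.3090 − cos -1.3090) = -0.2729

(5.9050, -0.2729, -2.3090)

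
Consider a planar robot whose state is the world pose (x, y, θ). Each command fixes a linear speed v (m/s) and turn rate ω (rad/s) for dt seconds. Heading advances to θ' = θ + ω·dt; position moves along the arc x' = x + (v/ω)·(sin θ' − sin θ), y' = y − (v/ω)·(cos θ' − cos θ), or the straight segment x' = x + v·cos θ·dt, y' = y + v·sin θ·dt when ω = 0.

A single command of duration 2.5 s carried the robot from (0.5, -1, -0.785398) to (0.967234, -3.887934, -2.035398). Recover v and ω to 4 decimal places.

Δθ = -2.035398 − -0.785398 = -1.250000
ω = Δθ/dt = -1.250000/2.5 = -0.5000
R = −Δy/(cos θ' − cos θ) = -2.5000
v = R·ω = -2.5000·-0.5000 = 1.2500

v = 1.2500, ω = -0.5000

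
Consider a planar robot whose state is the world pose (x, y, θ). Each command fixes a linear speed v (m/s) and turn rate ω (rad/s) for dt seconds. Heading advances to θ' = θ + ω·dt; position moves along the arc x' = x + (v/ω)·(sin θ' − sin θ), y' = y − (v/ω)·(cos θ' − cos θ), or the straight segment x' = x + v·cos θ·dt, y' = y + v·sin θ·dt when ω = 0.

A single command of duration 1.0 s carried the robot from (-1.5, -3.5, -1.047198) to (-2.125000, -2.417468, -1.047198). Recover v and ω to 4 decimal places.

v = -1.2500, ω = 0.0000

Δθ = -1.047198 − -1.047198 = 0.000000
ω = Δθ/dt = 0.000000/1.0 = 0.0000
ω = 0 → v = (Δx·cos θ + Δy·sin θ)/dt = -1.2500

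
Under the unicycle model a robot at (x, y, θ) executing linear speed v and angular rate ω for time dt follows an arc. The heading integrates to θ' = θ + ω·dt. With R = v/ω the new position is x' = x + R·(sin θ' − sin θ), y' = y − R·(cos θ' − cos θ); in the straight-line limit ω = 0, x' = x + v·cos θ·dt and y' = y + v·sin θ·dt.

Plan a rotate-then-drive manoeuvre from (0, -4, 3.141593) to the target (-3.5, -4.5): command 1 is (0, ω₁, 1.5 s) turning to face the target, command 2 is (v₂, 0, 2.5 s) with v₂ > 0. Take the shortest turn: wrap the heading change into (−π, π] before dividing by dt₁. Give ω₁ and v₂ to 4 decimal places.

heading to target = atan2(-4.5−-4, -3.5−0) = -2.9997
Δθ = wrap(-2.9997 − 3.1416) = 0.1419; ω₁ = Δθ/dt₁ = 0.0946
distance = √((-3.5−0)² + (-4.5−-4)²) = 3.5355; v₂ = distance/dt₂ = 1.4142

ω₁ = 0.0946, v₂ = 1.4142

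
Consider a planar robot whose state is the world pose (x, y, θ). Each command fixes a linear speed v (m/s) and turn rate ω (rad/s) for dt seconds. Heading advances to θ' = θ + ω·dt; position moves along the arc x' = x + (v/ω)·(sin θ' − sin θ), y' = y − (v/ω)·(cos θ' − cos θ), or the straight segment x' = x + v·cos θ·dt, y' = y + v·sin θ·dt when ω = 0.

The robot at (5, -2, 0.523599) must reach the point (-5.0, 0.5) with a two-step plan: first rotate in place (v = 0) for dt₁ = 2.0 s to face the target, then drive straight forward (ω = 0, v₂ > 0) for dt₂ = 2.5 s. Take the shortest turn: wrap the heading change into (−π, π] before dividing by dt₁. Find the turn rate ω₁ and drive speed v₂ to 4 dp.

ω₁ = 1.1865, v₂ = 4.1231

heading to target = atan2(0.5−-2, -5−5) = 2.8966
Δθ = wrap(2.8966 − 0.5236) = 2.3730; ω₁ = Δθ/dt₁ = 1.1865
distance = √((-5−5)² + (0.5−-2)²) = 10.3078; v₂ = distance/dt₂ = 4.1231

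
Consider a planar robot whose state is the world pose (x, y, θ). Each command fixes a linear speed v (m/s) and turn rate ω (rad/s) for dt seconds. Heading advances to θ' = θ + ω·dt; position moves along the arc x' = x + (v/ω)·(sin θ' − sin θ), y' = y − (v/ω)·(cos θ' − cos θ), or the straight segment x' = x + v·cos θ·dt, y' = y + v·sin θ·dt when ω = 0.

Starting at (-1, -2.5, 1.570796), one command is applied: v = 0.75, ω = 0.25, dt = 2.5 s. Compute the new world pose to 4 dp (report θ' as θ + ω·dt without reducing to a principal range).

θ' = 1.5708 + 0.25·2.5 = 2.1958
R = v/ω = 0.75/0.25 = 3.0000
x' = -1 + 3.0000·(sin 2.1958 − sin 1.5708) = -1.5671
y' = -2.5 − 3.0000·(cos 2.1958 − cos 1.5708) = -0.7447

(-1.5671, -0.7447, 2.1958)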